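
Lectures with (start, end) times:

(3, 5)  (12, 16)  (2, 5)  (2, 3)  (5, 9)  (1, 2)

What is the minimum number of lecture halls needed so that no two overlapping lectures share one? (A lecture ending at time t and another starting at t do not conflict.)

2

Events (time:±→running): 1:+→1 2:-→0 2:+→1 2:+→2 … peak 2.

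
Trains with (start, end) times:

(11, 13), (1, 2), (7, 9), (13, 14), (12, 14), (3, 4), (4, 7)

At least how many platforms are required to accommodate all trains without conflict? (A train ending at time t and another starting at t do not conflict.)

2

Count concurrent intervals with a sweep; the peak is the room count.
Events (time:±→running): 1:+→1 2:-→0 3:+→1 4:-→0 4:+→1 7:-→0 7:+→1 9:-→0 11:+→1 12:+→2 … peak 2.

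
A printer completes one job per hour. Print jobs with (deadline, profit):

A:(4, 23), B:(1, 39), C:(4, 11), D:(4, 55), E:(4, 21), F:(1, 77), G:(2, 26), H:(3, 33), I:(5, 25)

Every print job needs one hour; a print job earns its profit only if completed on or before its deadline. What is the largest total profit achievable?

216

Profit order: F=77 D=55 B=39 H=33 G=26 I=25 A=23 E=21 C=11
Assign: F→slot 1, D→slot 4, B skipped, H→slot 3, G→slot 2, I→slot 5, A skipped, E skipped, C skipped.
Slots: [1:F] [2:G] [3:H] [4:D] [5:I]
Profit = 77 + 26 + 33 + 55 + 25 = 216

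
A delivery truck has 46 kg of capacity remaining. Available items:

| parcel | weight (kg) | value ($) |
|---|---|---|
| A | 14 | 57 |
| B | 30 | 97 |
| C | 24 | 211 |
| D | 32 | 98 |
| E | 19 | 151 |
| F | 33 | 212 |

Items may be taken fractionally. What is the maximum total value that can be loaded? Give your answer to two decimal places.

381.27

Sort by value per unit weight and fill in that order.
Order: C (211/24=8.79) > E (151/19=7.95) > F (212/33=6.42) > A (57/14=4.07) > B (97/30=3.23) > D (98/32=3.06)
Fill: take C (24 @ 211) → take E (19 @ 151) → take 3/33 of F → 19.27; 46/46 used.
Total value = 381.27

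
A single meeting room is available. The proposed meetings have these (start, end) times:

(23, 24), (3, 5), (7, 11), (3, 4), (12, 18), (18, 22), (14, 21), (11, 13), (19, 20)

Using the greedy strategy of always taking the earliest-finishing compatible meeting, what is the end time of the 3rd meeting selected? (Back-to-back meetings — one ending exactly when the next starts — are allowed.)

Order by finish time; keep every interval that doesn't clash with the previous kept one.
Sorted by end: (3,4)  (3,5)  (7,11)  (11,13)  (12,18)  (19,20)  (14,21)  (18,22)  (23,24)
take (3,4); take (7,11); take (11,13); take (19,20); skip (14,21); take (23,24).
Selected: (3,4) (7,11) (11,13) (19,20) (23,24)

13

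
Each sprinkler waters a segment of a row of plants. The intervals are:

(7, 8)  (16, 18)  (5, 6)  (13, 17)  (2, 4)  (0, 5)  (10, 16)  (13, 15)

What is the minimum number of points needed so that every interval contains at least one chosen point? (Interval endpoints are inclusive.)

Sorted: [2,4] [0,5] [5,6] [7,8] [13,15] [10,16] [13,17] [16,18]
{[2,4],[0,5]} hit by 4; {[5,6]} hit by 6; {[7,8]} hit by 8; {[13,15],[10,16],[13,17]} hit by 15; {[16,18]} hit by 18.
Points: 4, 6, 8, 15, 18 (5 total).

5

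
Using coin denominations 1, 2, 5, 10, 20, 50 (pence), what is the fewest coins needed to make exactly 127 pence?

5

Greedy: take as many of the largest coin as possible, then repeat with the remainder.
127 − 2×50→27 − 1×20→7 − 1×5→2 − 1×2→0
Total coins = 2 + 1 + 1 + 1 = 5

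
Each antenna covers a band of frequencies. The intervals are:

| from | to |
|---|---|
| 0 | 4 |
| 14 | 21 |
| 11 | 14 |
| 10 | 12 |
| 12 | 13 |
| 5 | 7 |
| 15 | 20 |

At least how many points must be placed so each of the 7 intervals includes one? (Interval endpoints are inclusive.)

4

Sort by right endpoint; whenever an interval is uncovered, place a point at its right end.
Sorted: [0,4] [5,7] [10,12] [12,13] [11,14] [15,20] [14,21]
{[0,4]} hit by 4; {[5,7]} hit by 7; {[10,12],[12,13],[11,14]} hit by 12; {[15,20],[14,21]} hit by 20.
Points: 4, 7, 12, 20 (4 total).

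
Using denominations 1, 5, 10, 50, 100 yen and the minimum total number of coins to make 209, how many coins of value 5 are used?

Use the largest denomination that fits, subtract, and repeat.
209 = 2×100 + 1×5 + 4×1
Count of 5: 1

1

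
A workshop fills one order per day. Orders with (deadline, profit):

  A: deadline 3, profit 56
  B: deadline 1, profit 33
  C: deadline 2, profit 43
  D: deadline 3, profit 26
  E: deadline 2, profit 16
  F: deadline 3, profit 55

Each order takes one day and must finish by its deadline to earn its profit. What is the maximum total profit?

By profit: A(d3,56), F(d3,55), C(d2,43), B(d1,33), D(d3,26), E(d2,16)
A→slot 3; F→slot 2; C→slot 1; B skipped; D skipped; E skipped.
Profit = 43 + 55 + 56 = 154

154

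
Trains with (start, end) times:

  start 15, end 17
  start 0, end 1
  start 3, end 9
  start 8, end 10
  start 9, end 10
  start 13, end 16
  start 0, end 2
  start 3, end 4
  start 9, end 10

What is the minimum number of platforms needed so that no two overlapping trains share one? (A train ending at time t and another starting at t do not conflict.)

Count concurrent intervals with a sweep; the peak is the room count.
Events (time:±→running): 0:+→1 0:+→2 1:-→1 2:-→0 3:+→1 3:+→2 4:-→1 8:+→2 9:-→1 9:+→2 9:+→3 … peak 3.

3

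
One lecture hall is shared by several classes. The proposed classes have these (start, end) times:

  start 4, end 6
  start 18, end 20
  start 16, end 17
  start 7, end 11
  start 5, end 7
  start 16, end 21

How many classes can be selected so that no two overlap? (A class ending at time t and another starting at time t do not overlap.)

4

Sort by end time and greedily take each interval whose start is ≥ the last chosen end.
Sorted by end: (4,6)  (5,7)  (7,11)  (16,17)  (18,20)  (16,21)
take (4,6); take (7,11); take (16,17); take (18,20).
Selected 4 classes.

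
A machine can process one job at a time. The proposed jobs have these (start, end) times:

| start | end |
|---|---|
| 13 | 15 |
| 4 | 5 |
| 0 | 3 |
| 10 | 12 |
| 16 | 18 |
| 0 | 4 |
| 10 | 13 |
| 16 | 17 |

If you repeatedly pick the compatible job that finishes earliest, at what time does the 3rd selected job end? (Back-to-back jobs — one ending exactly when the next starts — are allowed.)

12

Sort by end time and greedily take each interval whose start is ≥ the last chosen end.
Sorted by end: (0,3)  (0,4)  (4,5)  (10,12)  (10,13)  (13,15)  (16,17)  (16,18)
take (0,3); take (4,5); take (10,12); take (13,15); take (16,17).
Selected: (0,3) (4,5) (10,12) (13,15) (16,17)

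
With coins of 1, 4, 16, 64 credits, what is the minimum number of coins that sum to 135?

6

Use the largest denomination that fits, subtract, and repeat.
135 = 2×64 + 1×4 + 3×1
Total coins = 2 + 1 + 3 = 6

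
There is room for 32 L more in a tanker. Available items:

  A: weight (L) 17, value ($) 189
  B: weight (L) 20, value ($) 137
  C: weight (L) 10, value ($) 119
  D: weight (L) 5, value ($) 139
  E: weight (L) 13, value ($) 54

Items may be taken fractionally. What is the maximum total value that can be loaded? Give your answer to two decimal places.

Sort by value per unit weight and fill in that order.
Order: D (139/5=27.80) > C (119/10=11.90) > A (189/17=11.12) > B (137/20=6.85) > E (54/13=4.15)
Fill: take D (5 @ 139) → take C (10 @ 119) → take A (17 @ 189); 32/32 used.
Total value = 447.00

447.00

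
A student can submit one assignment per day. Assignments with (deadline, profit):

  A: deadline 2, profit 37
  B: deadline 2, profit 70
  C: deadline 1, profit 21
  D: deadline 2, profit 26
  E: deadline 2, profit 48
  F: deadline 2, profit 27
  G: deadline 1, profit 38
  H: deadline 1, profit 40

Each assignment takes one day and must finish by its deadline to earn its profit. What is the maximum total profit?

118

Sort by profit descending; place each in the latest free slot ≤ its deadline.
Profit order: B=70 E=48 H=40 G=38 A=37 F=27 D=26 C=21
Assign: B→slot 2, E→slot 1, H skipped, G skipped, A skipped, F skipped, D skipped, C skipped.
Slots: [1:E] [2:B]
Profit = 48 + 70 = 118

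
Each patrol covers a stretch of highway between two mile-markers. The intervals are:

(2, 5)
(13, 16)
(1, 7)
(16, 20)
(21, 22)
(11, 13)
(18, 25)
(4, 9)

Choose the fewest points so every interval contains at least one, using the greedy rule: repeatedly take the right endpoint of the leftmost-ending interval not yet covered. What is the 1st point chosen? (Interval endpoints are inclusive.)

5

Sort by right endpoint; whenever an interval is uncovered, place a point at its right end.
Sorted: [2,5] [1,7] [4,9] [11,13] [13,16] [16,20] [21,22] [18,25]
{[2,5],[1,7],[4,9]} hit by 5; {[11,13],[13,16]} hit by 13; {[16,20]} hit by 20; {[21,22],[18,25]} hit by 22.
Points: 5, 13, 20, 22 (4 total).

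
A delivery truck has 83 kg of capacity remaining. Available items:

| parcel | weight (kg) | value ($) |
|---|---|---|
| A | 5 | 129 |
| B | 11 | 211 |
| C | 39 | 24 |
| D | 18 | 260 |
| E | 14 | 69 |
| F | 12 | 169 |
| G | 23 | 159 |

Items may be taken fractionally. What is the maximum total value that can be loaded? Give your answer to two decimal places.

997.00

Sort by value per unit weight and fill in that order.
Ratios (sorted): A 25.80, B 19.18, D 14.44, F 14.08, G 6.91, E 4.93, C 0.62
take A (5 @ 129); take B (11 @ 211); take D (18 @ 260); take F (12 @ 169); take G (23 @ 159); take E (14 @ 69). Capacity used 83/83.
Total value = 997.00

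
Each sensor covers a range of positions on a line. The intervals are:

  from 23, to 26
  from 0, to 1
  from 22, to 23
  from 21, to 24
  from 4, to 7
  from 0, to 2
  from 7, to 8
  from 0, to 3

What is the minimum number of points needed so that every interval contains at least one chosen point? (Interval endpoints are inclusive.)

3

Process intervals by earliest right end; each time one isn't hit yet, stab at its right endpoint.
Sorted: [0,1] [0,2] [0,3] [4,7] [7,8] [22,23] [21,24] [23,26]
{[0,1],[0,2],[0,3]} hit by 1; {[4,7],[7,8]} hit by 7; {[22,23],[21,24],[23,26]} hit by 23.
Points: 1, 7, 23 (3 total).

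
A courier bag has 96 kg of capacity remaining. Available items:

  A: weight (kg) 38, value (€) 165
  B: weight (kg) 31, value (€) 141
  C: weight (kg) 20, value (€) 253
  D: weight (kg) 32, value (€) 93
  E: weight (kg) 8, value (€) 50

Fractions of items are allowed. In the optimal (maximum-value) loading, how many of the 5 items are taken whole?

3

Sort by value per unit weight and fill in that order.
Ratios (sorted): C 12.65, E 6.25, B 4.55, A 4.34, D 2.91
take C (20 @ 253); take E (8 @ 50); take B (31 @ 141); take 37/38 of A → 160.66. Capacity used 96/96.
3 item(s) taken whole; one partial (take 37/38 of A).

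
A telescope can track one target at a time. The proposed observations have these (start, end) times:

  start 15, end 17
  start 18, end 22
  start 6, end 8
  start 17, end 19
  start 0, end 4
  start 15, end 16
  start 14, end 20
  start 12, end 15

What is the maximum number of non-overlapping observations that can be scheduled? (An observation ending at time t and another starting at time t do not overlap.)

5

Sorted by end: (0,4)  (6,8)  (12,15)  (15,16)  (15,17)  (17,19)  (14,20)  (18,22)
take (0,4); take (6,8); take (12,15); take (15,16); take (17,19).
Selected 5 observations.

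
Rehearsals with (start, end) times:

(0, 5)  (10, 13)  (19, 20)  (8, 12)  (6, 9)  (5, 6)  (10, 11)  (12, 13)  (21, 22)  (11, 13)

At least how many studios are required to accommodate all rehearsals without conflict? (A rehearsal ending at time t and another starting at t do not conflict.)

Count concurrent intervals with a sweep; the peak is the room count.
starts: [0, 5, 6, 8, 10, 10, 11, 12, 19, 21]
ends:   [5, 6, 9, 11, 12, 13, 13, 13, 20, 22]
s0→1 e5→0 s5→1 e6→0 s6→1 s8→2 e9→1 s10→2 s10→3  — peak 3.

3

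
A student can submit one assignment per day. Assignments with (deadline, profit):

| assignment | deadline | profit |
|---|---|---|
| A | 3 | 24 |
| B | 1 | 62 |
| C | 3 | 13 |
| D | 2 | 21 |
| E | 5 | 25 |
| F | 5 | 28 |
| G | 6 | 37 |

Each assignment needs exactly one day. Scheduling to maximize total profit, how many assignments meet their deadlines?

6

Take jobs in profit order; each goes to the latest open slot no later than its deadline.
Profit order: B=62 G=37 F=28 E=25 A=24 D=21 C=13
Assign: B→slot 1, G→slot 6, F→slot 5, E→slot 4, A→slot 3, D→slot 2, C skipped.
Slots: [1:B] [2:D] [3:A] [4:E] [5:F] [6:G]
6 of 7 scheduled.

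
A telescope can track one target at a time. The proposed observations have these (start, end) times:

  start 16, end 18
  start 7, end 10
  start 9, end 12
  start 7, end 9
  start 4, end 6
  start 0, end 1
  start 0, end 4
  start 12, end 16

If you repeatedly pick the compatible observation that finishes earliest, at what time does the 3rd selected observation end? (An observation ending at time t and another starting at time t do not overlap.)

By end time: (0,1), (0,4), (4,6), (7,9), (7,10), (9,12), (12,16), (16,18).
Pick (0,1); next start ≥ 1 → (4,6); next start ≥ 6 → (7,9); next start ≥ 9 → (9,12); next start ≥ 12 → (12,16); next start ≥ 16 → (16,18).
Selected: (0,1) (4,6) (7,9) (9,12) (12,16) (16,18)

9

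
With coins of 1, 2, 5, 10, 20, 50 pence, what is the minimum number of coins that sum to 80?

3

80 = 1×50 + 1×20 + 1×10
Total coins = 1 + 1 + 1 = 3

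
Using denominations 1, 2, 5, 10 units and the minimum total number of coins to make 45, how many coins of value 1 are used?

0

45 − 4×10→5 − 1×5→0
Count of 1: 0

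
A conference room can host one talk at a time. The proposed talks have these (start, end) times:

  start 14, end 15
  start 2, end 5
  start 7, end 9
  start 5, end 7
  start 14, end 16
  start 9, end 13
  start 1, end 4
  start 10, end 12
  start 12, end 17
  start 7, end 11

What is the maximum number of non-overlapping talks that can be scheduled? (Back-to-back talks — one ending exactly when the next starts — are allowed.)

Order by finish time; keep every interval that doesn't clash with the previous kept one.
Sorted by end: (1,4)  (2,5)  (5,7)  (7,9)  (7,11)  (10,12)  (9,13)  (14,15)  (14,16)  (12,17)
take (1,4); skip (2,5); take (5,7); take (7,9); take (10,12); skip (9,13); take (14,15); skip (12,17).
Selected 5 talks.

5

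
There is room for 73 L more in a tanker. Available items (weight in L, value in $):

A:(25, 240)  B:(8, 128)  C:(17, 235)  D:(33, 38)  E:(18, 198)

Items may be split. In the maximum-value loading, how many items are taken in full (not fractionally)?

4

Order: B (128/8=16.00) > C (235/17=13.82) > E (198/18=11.00) > A (240/25=9.60) > D (38/33=1.15)
Fill: take B (8 @ 128) → take C (17 @ 235) → take E (18 @ 198) → take A (25 @ 240) → take 5/33 of D → 5.76; 73/73 used.
4 item(s) taken whole; one partial (take 5/33 of D).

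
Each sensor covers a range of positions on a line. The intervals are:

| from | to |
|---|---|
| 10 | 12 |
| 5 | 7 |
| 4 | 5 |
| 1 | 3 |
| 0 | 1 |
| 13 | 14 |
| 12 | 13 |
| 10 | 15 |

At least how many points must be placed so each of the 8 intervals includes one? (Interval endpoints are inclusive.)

4

Sort by right endpoint; whenever an interval is uncovered, place a point at its right end.
By right end: [0,1]  [1,3]  [4,5]  [5,7]  [10,12]  [12,13]  [13,14]  [10,15]
[0,1] uncovered → point at 1; [4,5] uncovered → point at 5; [10,12] uncovered → point at 12; [13,14] uncovered → point at 14.
Points: 1, 5, 12, 14 (4 total).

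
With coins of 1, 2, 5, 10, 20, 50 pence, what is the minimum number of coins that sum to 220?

5

220 = 4×50 + 1×20
Total coins = 4 + 1 = 5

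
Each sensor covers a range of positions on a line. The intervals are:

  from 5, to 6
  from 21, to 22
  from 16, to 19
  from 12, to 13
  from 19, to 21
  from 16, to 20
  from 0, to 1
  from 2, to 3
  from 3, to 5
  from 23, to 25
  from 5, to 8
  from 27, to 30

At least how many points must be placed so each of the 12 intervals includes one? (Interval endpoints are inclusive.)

Process intervals by earliest right end; each time one isn't hit yet, stab at its right endpoint.
By right end: [0,1]  [2,3]  [3,5]  [5,6]  [5,8]  [12,13]  [16,19]  [16,20]  [19,21]  [21,22]  [23,25]  [27,30]
[0,1] uncovered → point at 1; [2,3] uncovered → point at 3; [5,6] uncovered → point at 6; [12,13] uncovered → point at 13; [16,19] uncovered → point at 19; [21,22] uncovered → point at 22; [23,25] uncovered → point at 25; [27,30] uncovered → point at 30.
Points: 1, 3, 6, 13, 19, 22, 25, 30 (8 total).

8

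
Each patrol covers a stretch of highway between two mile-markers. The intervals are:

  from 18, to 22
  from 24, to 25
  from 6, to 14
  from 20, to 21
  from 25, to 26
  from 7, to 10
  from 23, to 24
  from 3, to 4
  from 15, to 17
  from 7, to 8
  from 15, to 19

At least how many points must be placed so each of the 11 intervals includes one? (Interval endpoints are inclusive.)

6

Sorted: [3,4] [7,8] [7,10] [6,14] [15,17] [15,19] [20,21] [18,22] [23,24] [24,25] [25,26]
{[3,4]} hit by 4; {[7,8],[7,10],[6,14]} hit by 8; {[15,17],[15,19]} hit by 17; {[20,21],[18,22]} hit by 21; {[23,24],[24,25]} hit by 24; {[25,26]} hit by 26.
Points: 4, 8, 17, 21, 24, 26 (6 total).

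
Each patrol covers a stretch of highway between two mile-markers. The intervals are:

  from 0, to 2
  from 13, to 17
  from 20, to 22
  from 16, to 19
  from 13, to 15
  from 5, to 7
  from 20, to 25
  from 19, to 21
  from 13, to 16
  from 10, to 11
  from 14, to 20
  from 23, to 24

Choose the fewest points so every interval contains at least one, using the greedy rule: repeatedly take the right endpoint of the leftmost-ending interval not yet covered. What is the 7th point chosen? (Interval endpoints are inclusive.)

24

Sorted: [0,2] [5,7] [10,11] [13,15] [13,16] [13,17] [16,19] [14,20] [19,21] [20,22] [23,24] [20,25]
{[0,2]} hit by 2; {[5,7]} hit by 7; {[10,11]} hit by 11; {[13,15],[13,16],[13,17]} hit by 15; {[16,19],[14,20],[19,21]} hit by 19; {[20,22]} hit by 22; {[23,24],[20,25]} hit by 24.
Points: 2, 7, 11, 15, 19, 22, 24 (7 total).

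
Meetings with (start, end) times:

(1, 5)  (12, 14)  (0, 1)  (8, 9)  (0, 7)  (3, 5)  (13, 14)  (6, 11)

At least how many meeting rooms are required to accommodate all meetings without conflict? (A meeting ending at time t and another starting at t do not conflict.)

The answer is the maximum number of intervals overlapping at any instant.
starts: [0, 0, 1, 3, 6, 8, 12, 13]
ends:   [1, 5, 5, 7, 9, 11, 14, 14]
s0→1 s0→2 e1→1 s1→2 s3→3  — peak 3.

3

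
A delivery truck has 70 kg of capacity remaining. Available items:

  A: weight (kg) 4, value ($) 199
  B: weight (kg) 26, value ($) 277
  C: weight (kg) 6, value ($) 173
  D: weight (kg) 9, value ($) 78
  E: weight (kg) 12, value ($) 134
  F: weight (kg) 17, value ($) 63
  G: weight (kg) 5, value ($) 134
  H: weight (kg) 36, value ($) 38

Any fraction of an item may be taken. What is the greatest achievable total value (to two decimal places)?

1024.65

Order: A (199/4=49.75) > C (173/6=28.83) > G (134/5=26.80) > E (134/12=11.17) > B (277/26=10.65) > D (78/9=8.67) > F (63/17=3.71) > H (38/36=1.06)
Fill: take A (4 @ 199) → take C (6 @ 173) → take G (5 @ 134) → take E (12 @ 134) → take B (26 @ 277) → take D (9 @ 78) → take 8/17 of F → 29.65; 70/70 used.
Total value = 1024.65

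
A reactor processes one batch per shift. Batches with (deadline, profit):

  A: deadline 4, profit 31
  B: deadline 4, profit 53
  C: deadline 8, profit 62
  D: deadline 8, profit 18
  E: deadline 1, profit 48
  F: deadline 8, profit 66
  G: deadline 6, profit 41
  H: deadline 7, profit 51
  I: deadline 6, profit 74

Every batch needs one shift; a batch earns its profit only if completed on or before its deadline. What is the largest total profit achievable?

Profit order: I=74 F=66 C=62 B=53 H=51 E=48 G=41 A=31 D=18
Assign: I→slot 6, F→slot 8, C→slot 7, B→slot 4, H→slot 5, E→slot 1, G→slot 3, A→slot 2, D skipped.
Slots: [1:E] [2:A] [3:G] [4:B] [5:H] [6:I] [7:C] [8:F]
Profit = 48 + 31 + 41 + 53 + 51 + 74 + 62 + 66 = 426

426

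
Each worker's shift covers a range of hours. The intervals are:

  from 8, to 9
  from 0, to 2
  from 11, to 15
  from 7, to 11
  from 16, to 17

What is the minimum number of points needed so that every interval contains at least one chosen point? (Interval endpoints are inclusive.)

4

Process intervals by earliest right end; each time one isn't hit yet, stab at its right endpoint.
Sorted: [0,2] [8,9] [7,11] [11,15] [16,17]
{[0,2]} hit by 2; {[8,9],[7,11]} hit by 9; {[11,15]} hit by 15; {[16,17]} hit by 17.
Points: 2, 9, 15, 17 (4 total).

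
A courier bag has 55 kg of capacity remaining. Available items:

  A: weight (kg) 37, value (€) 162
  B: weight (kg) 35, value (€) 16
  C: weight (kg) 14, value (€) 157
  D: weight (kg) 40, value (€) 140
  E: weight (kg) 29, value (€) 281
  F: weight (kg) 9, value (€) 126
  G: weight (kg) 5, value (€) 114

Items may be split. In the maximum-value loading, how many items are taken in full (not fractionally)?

3

Sort by value per unit weight and fill in that order.
Ratios (sorted): G 22.80, F 14.00, C 11.21, E 9.69, A 4.38, D 3.50, B 0.46
take G (5 @ 114); take F (9 @ 126); take C (14 @ 157); take 27/29 of E → 261.62. Capacity used 55/55.
3 item(s) taken whole; one partial (take 27/29 of E).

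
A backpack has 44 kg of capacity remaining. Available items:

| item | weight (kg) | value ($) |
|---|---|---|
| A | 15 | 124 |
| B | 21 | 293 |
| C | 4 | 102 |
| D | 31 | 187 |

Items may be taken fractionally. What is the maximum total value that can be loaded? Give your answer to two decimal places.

543.13

Order: C (102/4=25.50) > B (293/21=13.95) > A (124/15=8.27) > D (187/31=6.03)
Fill: take C (4 @ 102) → take B (21 @ 293) → take A (15 @ 124) → take 4/31 of D → 24.13; 44/44 used.
Total value = 543.13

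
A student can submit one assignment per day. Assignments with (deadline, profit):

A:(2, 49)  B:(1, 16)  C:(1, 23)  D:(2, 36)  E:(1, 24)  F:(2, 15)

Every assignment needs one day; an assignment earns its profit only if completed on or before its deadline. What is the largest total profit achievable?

Take jobs in profit order; each goes to the latest open slot no later than its deadline.
Profit order: A=49 D=36 E=24 C=23 B=16 F=15
Assign: A→slot 2, D→slot 1, E skipped, C skipped, B skipped, F skipped.
Slots: [1:D] [2:A]
Profit = 36 + 49 = 85

85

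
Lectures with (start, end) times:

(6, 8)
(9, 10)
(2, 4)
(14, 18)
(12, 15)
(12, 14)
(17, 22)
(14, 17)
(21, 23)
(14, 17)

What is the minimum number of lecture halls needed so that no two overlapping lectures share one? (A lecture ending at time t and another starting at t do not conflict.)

4

The answer is the maximum number of intervals overlapping at any instant.
Events (time:±→running): 2:+→1 4:-→0 6:+→1 8:-→0 9:+→1 10:-→0 12:+→1 12:+→2 14:-→1 14:+→2 14:+→3 14:+→4 … peak 4.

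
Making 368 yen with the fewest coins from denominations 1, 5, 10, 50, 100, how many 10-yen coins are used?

1

Greedy: take as many of the largest coin as possible, then repeat with the remainder.
368 = 3×100 + 1×50 + 1×10 + 1×5 + 3×1
Count of 10: 1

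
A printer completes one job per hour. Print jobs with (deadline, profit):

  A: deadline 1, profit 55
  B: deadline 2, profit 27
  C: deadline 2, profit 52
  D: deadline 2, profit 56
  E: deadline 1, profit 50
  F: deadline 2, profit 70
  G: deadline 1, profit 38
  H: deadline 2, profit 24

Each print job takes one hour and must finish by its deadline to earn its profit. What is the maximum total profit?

Sort by profit descending; place each in the latest free slot ≤ its deadline.
Profit order: F=70 D=56 A=55 C=52 E=50 G=38 B=27 H=24
Assign: F→slot 2, D→slot 1, A skipped, C skipped, E skipped, G skipped, B skipped, H skipped.
Slots: [1:D] [2:F]
Profit = 56 + 70 = 126

126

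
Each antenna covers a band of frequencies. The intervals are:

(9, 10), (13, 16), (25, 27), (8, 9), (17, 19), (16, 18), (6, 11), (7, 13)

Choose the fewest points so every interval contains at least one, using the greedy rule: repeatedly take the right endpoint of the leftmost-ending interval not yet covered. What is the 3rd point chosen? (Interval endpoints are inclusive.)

19

Sort by right endpoint; whenever an interval is uncovered, place a point at its right end.
By right end: [8,9]  [9,10]  [6,11]  [7,13]  [13,16]  [16,18]  [17,19]  [25,27]
[8,9] uncovered → point at 9; [13,16] uncovered → point at 16; [17,19] uncovered → point at 19; [25,27] uncovered → point at 27.
Points: 9, 16, 19, 27 (4 total).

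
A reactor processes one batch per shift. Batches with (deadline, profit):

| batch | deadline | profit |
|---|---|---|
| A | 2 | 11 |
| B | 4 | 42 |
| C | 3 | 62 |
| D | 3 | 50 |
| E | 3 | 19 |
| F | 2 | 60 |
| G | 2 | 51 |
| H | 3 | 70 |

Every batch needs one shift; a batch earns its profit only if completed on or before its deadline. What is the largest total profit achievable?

234

Take jobs in profit order; each goes to the latest open slot no later than its deadline.
Profit order: H=70 C=62 F=60 G=51 D=50 B=42 E=19 A=11
Assign: H→slot 3, C→slot 2, F→slot 1, G skipped, D skipped, B→slot 4, E skipped, A skipped.
Slots: [1:F] [2:C] [3:H] [4:B]
Profit = 60 + 62 + 70 + 42 = 234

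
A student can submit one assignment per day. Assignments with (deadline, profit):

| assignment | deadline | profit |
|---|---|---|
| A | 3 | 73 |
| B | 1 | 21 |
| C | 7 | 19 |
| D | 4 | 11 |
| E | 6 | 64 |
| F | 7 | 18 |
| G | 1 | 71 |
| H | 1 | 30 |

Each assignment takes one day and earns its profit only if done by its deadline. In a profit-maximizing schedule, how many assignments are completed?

By profit: A(d3,73), G(d1,71), E(d6,64), H(d1,30), B(d1,21), C(d7,19), F(d7,18), D(d4,11)
A→slot 3; G→slot 1; E→slot 6; H skipped; B skipped; C→slot 7; F→slot 5; D→slot 4.
6 of 8 scheduled.

6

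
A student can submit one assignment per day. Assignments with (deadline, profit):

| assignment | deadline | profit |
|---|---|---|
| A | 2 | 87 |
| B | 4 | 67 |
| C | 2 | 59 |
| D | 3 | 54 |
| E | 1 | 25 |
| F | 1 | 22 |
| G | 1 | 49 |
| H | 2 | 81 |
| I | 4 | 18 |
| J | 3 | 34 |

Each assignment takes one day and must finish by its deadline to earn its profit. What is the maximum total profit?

289

By profit: A(d2,87), H(d2,81), B(d4,67), C(d2,59), D(d3,54), G(d1,49), J(d3,34), E(d1,25), F(d1,22), I(d4,18)
A→slot 2; H→slot 1; B→slot 4; C skipped; D→slot 3; G skipped; J skipped; E skipped; F skipped; I skipped.
Profit = 81 + 87 + 54 + 67 = 289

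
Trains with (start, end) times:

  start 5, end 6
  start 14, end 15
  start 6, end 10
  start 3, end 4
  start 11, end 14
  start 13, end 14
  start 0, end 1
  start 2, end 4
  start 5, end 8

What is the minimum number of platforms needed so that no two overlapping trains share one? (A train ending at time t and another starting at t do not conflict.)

starts: [0, 2, 3, 5, 5, 6, 11, 13, 14]
ends:   [1, 4, 4, 6, 8, 10, 14, 14, 15]
s0→1 e1→0 s2→1 s3→2  — peak 2.

2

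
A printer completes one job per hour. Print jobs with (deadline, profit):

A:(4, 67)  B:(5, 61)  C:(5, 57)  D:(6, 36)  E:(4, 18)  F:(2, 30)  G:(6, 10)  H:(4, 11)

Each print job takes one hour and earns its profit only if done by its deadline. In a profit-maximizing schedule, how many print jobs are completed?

6

By profit: A(d4,67), B(d5,61), C(d5,57), D(d6,36), F(d2,30), E(d4,18), H(d4,11), G(d6,10)
A→slot 4; B→slot 5; C→slot 3; D→slot 6; F→slot 2; E→slot 1; H skipped; G skipped.
6 of 8 scheduled.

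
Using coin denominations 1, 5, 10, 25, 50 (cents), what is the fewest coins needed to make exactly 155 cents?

4

Use the largest denomination that fits, subtract, and repeat.
155 = 3×50 + 1×5
Total coins = 3 + 1 = 4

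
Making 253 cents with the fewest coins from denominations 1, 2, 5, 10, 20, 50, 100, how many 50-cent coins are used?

Use the largest denomination that fits, subtract, and repeat.
253 = 2×100 + 1×50 + 1×2 + 1×1
Count of 50: 1

1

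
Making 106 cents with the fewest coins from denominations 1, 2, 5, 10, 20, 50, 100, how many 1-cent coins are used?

106 − 1×100→6 − 1×5→1 − 1×1→0
Count of 1: 1

1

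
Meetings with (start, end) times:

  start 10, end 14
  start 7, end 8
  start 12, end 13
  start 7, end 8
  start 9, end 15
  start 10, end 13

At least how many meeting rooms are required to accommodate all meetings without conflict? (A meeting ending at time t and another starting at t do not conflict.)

The answer is the maximum number of intervals overlapping at any instant.
Events (time:±→running): 7:+→1 7:+→2 8:-→1 8:-→0 9:+→1 10:+→2 10:+→3 12:+→4 … peak 4.

4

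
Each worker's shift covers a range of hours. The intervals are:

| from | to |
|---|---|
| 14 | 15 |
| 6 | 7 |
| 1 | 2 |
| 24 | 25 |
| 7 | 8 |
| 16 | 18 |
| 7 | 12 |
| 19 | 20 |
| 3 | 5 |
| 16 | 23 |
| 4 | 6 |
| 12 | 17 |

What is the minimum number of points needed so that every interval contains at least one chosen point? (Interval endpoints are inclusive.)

Process intervals by earliest right end; each time one isn't hit yet, stab at its right endpoint.
By right end: [1,2]  [3,5]  [4,6]  [6,7]  [7,8]  [7,12]  [14,15]  [12,17]  [16,18]  [19,20]  [16,23]  [24,25]
[1,2] uncovered → point at 2; [3,5] uncovered → point at 5; [6,7] uncovered → point at 7; [14,15] uncovered → point at 15; [16,18] uncovered → point at 18; [19,20] uncovered → point at 20; [24,25] uncovered → point at 25.
Points: 2, 5, 7, 15, 18, 20, 25 (7 total).

7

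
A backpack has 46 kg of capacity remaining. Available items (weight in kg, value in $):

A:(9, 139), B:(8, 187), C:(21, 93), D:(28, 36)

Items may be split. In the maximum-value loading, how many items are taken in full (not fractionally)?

3

Ratios (sorted): B 23.38, A 15.44, C 4.43, D 1.29
take B (8 @ 187); take A (9 @ 139); take C (21 @ 93); take 8/28 of D → 10.29. Capacity used 46/46.
3 item(s) taken whole; one partial (take 8/28 of D).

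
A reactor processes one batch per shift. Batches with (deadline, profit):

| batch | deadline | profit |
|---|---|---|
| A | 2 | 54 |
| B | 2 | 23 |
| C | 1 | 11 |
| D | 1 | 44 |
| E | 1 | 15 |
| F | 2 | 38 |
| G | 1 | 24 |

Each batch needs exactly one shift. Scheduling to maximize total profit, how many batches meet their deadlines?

2

Profit order: A=54 D=44 F=38 G=24 B=23 E=15 C=11
Assign: A→slot 2, D→slot 1, F skipped, G skipped, B skipped, E skipped, C skipped.
Slots: [1:D] [2:A]
2 of 7 scheduled.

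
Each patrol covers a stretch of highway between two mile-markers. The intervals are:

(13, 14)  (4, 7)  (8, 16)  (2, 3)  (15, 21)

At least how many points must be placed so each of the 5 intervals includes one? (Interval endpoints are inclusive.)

Process intervals by earliest right end; each time one isn't hit yet, stab at its right endpoint.
Sorted: [2,3] [4,7] [13,14] [8,16] [15,21]
{[2,3]} hit by 3; {[4,7]} hit by 7; {[13,14],[8,16]} hit by 14; {[15,21]} hit by 21.
Points: 3, 7, 14, 21 (4 total).

4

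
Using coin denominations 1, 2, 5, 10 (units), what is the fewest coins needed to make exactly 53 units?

7

Use the largest denomination that fits, subtract, and repeat.
53 − 5×10→3 − 1×2→1 − 1×1→0
Total coins = 5 + 1 + 1 = 7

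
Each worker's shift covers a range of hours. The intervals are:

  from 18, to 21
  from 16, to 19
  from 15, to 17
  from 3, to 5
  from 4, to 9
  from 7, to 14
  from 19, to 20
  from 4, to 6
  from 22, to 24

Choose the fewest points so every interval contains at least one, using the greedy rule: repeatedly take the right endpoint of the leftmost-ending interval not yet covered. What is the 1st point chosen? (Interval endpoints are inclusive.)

Sort by right endpoint; whenever an interval is uncovered, place a point at its right end.
Sorted: [3,5] [4,6] [4,9] [7,14] [15,17] [16,19] [19,20] [18,21] [22,24]
{[3,5],[4,6],[4,9]} hit by 5; {[7,14]} hit by 14; {[15,17],[16,19]} hit by 17; {[19,20],[18,21]} hit by 20; {[22,24]} hit by 24.
Points: 5, 14, 17, 20, 24 (5 total).

5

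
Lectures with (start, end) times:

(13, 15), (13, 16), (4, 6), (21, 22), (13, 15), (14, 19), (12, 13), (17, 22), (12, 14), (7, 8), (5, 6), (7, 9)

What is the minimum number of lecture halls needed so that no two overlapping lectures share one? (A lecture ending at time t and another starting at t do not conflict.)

4

Count concurrent intervals with a sweep; the peak is the room count.
Events (time:±→running): 4:+→1 5:+→2 6:-→1 6:-→0 7:+→1 7:+→2 8:-→1 9:-→0 12:+→1 12:+→2 13:-→1 13:+→2 13:+→3 13:+→4 … peak 4.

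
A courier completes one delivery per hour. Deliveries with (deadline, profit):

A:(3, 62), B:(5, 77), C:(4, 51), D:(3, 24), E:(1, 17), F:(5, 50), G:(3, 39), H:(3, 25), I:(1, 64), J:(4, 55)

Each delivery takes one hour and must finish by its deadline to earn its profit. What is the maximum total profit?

309

By profit: B(d5,77), I(d1,64), A(d3,62), J(d4,55), C(d4,51), F(d5,50), G(d3,39), H(d3,25), D(d3,24), E(d1,17)
B→slot 5; I→slot 1; A→slot 3; J→slot 4; C→slot 2; F skipped; G skipped; H skipped; D skipped; E skipped.
Profit = 64 + 51 + 62 + 55 + 77 = 309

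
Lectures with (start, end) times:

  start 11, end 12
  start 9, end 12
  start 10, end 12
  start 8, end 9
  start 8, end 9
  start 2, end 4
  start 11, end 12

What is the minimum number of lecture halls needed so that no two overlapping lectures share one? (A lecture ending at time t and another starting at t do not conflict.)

4

starts: [2, 8, 8, 9, 10, 11, 11]
ends:   [4, 9, 9, 12, 12, 12, 12]
s2→1 e4→0 s8→1 s8→2 e9→1 e9→0 s9→1 s10→2 s11→3 s11→4  — peak 4.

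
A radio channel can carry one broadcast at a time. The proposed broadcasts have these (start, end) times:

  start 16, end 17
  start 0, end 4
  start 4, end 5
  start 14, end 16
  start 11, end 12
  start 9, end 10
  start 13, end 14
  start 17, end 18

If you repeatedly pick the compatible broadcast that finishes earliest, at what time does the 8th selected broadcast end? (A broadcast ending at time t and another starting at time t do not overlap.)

18

Order by finish time; keep every interval that doesn't clash with the previous kept one.
Sorted by end: (0,4)  (4,5)  (9,10)  (11,12)  (13,14)  (14,16)  (16,17)  (17,18)
take (0,4); take (4,5); take (9,10); take (11,12); take (13,14); take (14,16); take (16,17); take (17,18).
Selected: (0,4) (4,5) (9,10) (11,12) (13,14) (14,16) (16,17) (17,18)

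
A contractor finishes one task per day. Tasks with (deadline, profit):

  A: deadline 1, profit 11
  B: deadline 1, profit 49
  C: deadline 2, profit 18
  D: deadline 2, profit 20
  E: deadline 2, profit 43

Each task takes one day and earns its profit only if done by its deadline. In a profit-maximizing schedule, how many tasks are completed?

Profit order: B=49 E=43 D=20 C=18 A=11
Assign: B→slot 1, E→slot 2, D skipped, C skipped, A skipped.
Slots: [1:B] [2:E]
2 of 5 scheduled.

2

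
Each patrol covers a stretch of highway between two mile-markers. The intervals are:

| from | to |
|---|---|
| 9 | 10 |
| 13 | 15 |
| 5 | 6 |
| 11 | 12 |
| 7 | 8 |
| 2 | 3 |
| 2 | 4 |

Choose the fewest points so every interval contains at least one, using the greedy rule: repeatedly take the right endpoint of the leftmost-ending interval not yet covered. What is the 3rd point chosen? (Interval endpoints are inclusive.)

8

Process intervals by earliest right end; each time one isn't hit yet, stab at its right endpoint.
By right end: [2,3]  [2,4]  [5,6]  [7,8]  [9,10]  [11,12]  [13,15]
[2,3] uncovered → point at 3; [5,6] uncovered → point at 6; [7,8] uncovered → point at 8; [9,10] uncovered → point at 10; [11,12] uncovered → point at 12; [13,15] uncovered → point at 15.
Points: 3, 6, 8, 10, 12, 15 (6 total).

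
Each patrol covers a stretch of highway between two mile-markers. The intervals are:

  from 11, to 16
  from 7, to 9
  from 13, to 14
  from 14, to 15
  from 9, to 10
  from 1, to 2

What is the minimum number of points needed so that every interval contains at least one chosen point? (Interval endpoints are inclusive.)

Sort by right endpoint; whenever an interval is uncovered, place a point at its right end.
By right end: [1,2]  [7,9]  [9,10]  [13,14]  [14,15]  [11,16]
[1,2] uncovered → point at 2; [7,9] uncovered → point at 9; [13,14] uncovered → point at 14.
Points: 2, 9, 14 (3 total).

3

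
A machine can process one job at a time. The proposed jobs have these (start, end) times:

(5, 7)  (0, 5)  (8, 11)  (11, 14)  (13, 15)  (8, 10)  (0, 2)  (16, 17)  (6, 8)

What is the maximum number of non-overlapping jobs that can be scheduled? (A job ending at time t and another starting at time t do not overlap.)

5

Greedy by earliest finish: after sorting by end time, pick each interval compatible with the last pick.
Sorted by end: (0,2)  (0,5)  (5,7)  (6,8)  (8,10)  (8,11)  (11,14)  (13,15)  (16,17)
take (0,2); take (5,7); take (8,10); take (11,14); take (16,17).
Selected 5 jobs.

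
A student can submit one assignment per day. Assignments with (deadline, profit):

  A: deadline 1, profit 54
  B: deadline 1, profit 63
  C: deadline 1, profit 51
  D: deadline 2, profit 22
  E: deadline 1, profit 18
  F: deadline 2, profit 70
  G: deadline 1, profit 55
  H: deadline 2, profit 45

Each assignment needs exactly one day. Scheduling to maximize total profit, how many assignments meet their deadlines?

By profit: F(d2,70), B(d1,63), G(d1,55), A(d1,54), C(d1,51), H(d2,45), D(d2,22), E(d1,18)
F→slot 2; B→slot 1; G skipped; A skipped; C skipped; H skipped; D skipped; E skipped.
2 of 8 scheduled.

2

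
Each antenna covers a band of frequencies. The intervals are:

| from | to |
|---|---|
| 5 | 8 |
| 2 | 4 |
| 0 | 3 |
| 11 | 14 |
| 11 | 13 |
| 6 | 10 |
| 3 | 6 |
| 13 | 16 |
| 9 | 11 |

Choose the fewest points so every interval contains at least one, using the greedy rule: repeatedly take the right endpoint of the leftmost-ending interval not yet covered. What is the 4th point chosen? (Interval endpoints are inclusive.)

16

Sorted: [0,3] [2,4] [3,6] [5,8] [6,10] [9,11] [11,13] [11,14] [13,16]
{[0,3],[2,4],[3,6]} hit by 3; {[5,8],[6,10]} hit by 8; {[9,11],[11,13],[11,14]} hit by 11; {[13,16]} hit by 16.
Points: 3, 8, 11, 16 (4 total).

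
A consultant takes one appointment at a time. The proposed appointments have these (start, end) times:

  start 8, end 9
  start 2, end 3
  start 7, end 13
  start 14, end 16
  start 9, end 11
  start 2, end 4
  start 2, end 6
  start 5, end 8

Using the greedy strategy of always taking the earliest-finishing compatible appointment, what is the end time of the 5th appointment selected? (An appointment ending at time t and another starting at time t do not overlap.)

16

Greedy by earliest finish: after sorting by end time, pick each interval compatible with the last pick.
Sorted by end: (2,3)  (2,4)  (2,6)  (5,8)  (8,9)  (9,11)  (7,13)  (14,16)
take (2,3); skip (2,4); take (5,8); take (8,9); take (9,11); take (14,16).
Selected: (2,3) (5,8) (8,9) (9,11) (14,16)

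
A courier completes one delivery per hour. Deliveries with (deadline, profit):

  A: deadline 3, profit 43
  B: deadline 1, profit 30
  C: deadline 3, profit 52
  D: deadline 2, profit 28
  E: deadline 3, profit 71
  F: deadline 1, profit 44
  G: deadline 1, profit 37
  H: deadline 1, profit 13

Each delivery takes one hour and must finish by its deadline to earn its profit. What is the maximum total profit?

167

Take jobs in profit order; each goes to the latest open slot no later than its deadline.
Profit order: E=71 C=52 F=44 A=43 G=37 B=30 D=28 H=13
Assign: E→slot 3, C→slot 2, F→slot 1, A skipped, G skipped, B skipped, D skipped, H skipped.
Slots: [1:F] [2:C] [3:E]
Profit = 44 + 52 + 71 = 167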